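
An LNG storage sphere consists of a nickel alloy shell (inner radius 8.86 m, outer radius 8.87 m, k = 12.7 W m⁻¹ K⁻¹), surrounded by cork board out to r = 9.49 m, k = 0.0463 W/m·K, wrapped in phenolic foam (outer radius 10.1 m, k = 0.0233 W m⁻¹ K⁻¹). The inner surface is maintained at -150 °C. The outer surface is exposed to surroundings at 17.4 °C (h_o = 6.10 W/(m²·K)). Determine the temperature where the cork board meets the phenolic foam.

Treat each layer as a resistance in series:
  R_nickel alloy = (1/8.86 − 1/8.87)/(4πk) = 1.272×10^-4/(4π·12.7) = 7.973×10^-7 K/W
  R_cork board = (1/8.87 − 1/9.49)/(4πk) = 0.007365/(4π·0.0463) = 0.01266 K/W
  R_phenolic foam = (1/9.49 − 1/10.1)/(4πk) = 0.006364/(4π·0.0233) = 0.02174 K/W
  R_conv,out = 1/(4πr²h) = 1/(4π·10.1²·6.10) = 1.279×10^-4 K/W
ΣR = 7.973×10^-7 + 0.01266 + 0.02174 + 1.279×10^-4 = 0.03453 K/W
Q = ΔT/ΣR = (-150 °C − 17.4 °C)/0.03453 = -4848 W
From the inner boundary to the cork board/phenolic foam interface, ΣR_partial = 0.01266 K/W.
T_interface = T_in − Q·ΣR_partial = -150 °C − (-4848)(0.01266) = -88.6 °C

T = -88.6 °C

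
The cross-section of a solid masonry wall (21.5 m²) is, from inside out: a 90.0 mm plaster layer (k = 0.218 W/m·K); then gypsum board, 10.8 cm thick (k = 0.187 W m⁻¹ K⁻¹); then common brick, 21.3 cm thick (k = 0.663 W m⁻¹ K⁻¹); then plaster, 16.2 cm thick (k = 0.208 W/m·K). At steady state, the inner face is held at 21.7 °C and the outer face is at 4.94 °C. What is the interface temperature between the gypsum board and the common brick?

Treat each layer as a resistance in series:
  R_plaster = L/(kA) = 0.0900/(0.218·21.5) = 0.01920 K/W
  R_gypsum board = L/(kA) = 0.108/(0.187·21.5) = 0.02686 K/W
  R_common brick = L/(kA) = 0.213/(0.663·21.5) = 0.01494 K/W
  R_plaster = L/(kA) = 0.162/(0.208·21.5) = 0.03623 K/W
ΣR = 0.01920 + 0.02686 + 0.01494 + 0.03623 = 0.09723 K/W
Q = ΔT/ΣR = (21.7 °C − 4.94 °C)/0.09723 = 172.4 W
From the inner boundary to the gypsum board/common brick interface, ΣR_partial = 0.04606 K/W.
T_interface = T_in − Q·ΣR_partial = 21.7 °C − (172.4)(0.04606) = 13.8 °C

T = 13.8 °C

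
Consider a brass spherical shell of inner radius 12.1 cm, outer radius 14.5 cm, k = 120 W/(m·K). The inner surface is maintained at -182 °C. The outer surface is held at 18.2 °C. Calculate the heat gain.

Q = 4πk·ΔT/(1/r₁ − 1/r₂) = 4π × 120 × 200.2 / (1/0.121 − 1/0.145) = 2.21×10^5 W

Q = 221 kW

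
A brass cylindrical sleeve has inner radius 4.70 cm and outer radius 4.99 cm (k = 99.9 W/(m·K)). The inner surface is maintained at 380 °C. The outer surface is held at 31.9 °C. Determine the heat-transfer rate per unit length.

Q' = 2πk·ΔT/ln(r₂/r₁) = 2π × 99.9 × 348.1 / ln(0.0499/0.0470) = 3.65×10^6 W/m

Q' = 3650 kW/m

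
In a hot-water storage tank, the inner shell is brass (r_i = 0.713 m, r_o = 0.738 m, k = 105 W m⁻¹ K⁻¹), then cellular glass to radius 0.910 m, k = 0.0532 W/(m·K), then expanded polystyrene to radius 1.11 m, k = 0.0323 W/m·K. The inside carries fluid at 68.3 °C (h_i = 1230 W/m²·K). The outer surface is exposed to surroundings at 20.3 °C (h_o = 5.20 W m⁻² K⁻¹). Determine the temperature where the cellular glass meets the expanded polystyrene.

T = 47.5 °C

Treat each layer as a resistance in series:
  R_conv,in = 1/(4πr²h) = 1/(4π·0.713²·1230) = 1.273×10^-4 K/W
  R_brass = (1/0.713 − 1/0.738)/(4πk) = 0.04751/(4π·105) = 3.601×10^-5 K/W
  R_cellular glass = (1/0.738 − 1/0.910)/(4πk) = 0.2561/(4π·0.0532) = 0.3831 K/W
  R_expanded polystyrene = (1/0.910 − 1/1.11)/(4πk) = 0.1980/(4π·0.0323) = 0.4878 K/W
  R_conv,out = 1/(4πr²h) = 1/(4π·1.11²·5.20) = 0.01242 K/W
ΣR = 1.273×10^-4 + 3.601×10^-5 + 0.3831 + 0.4878 + 0.01242 = 0.8835 K/W
Q = ΔT/ΣR = (68.3 °C − 20.3 °C)/0.8835 = 54.33 W
From the inner boundary to the cellular glass/expanded polystyrene interface, ΣR_partial = 0.3833 K/W.
T_interface = T_in − Q·ΣR_partial = 68.3 °C − (54.33)(0.3833) = 47.5 °C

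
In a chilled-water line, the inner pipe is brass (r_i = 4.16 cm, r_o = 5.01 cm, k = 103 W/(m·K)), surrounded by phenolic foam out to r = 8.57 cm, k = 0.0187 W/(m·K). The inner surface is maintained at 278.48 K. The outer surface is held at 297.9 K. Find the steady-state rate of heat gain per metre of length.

Resistance network (inner→outer):
  R'_brass = ln(0.0501/0.0416)/(2πk) = 0.1859/(2π·103) = 2.873×10^-4 m·K/W
  R'_phenolic foam = ln(0.0857/0.0501)/(2πk) = 0.5368/(2π·0.0187) = 4.569 m·K/W
ΣR = 2.873×10^-4 + 4.569 = 4.569 m·K/W
Q' = ΔT/ΣR = (278.48 K − 297.9 K)/4.569 = -4.25 W/m
(Negative Q' ⇒ heat flows inward; heat gain = 4.25 W/m.)

Q' = 4.25 W/m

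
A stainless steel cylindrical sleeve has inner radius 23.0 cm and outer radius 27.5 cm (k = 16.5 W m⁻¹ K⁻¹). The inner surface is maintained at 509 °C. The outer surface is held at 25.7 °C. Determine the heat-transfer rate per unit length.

Q' = 2πk·ΔT/ln(r₂/r₁) = 2π × 16.5 × 483.3 / ln(0.275/0.230) = 2.80×10^5 W/m

Q' = 280 kW/m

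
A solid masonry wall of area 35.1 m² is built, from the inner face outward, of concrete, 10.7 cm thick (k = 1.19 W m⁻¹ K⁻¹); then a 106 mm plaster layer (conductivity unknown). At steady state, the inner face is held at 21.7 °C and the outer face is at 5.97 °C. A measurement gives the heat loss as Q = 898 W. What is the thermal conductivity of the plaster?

ΣR = ΔT/Q = |21.7 − 5.97|/898 = 0.01752 K/W
Known resistances:
  R_concrete = L/(kA) = 0.107/(1.19·35.1) = 0.002562 K/W
R_plaster = ΣR − ΣR_known = 0.01752 − 0.002562 = 0.01496 K/W
L/(kA) = 0.01496 ⇒ k = 0.106/(0.01496·35.1) = 0.202 W/m·K

k = 0.202 W/m·K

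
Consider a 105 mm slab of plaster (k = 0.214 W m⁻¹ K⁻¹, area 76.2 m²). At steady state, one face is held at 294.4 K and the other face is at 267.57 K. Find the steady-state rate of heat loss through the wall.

Q = kA·ΔT/L = 0.214 × 76.2 × |294.4 K − 267.57 K| / 0.105 = 4170 W

Q = 4170 W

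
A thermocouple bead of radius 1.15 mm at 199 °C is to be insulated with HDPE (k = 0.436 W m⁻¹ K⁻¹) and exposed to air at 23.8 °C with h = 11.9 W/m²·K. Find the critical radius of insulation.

For a sphere, r_cr = 2k_ins/h = 2·0.436/11.9 = 0.0733 m = 7.33 cm

r_cr = 7.33 cm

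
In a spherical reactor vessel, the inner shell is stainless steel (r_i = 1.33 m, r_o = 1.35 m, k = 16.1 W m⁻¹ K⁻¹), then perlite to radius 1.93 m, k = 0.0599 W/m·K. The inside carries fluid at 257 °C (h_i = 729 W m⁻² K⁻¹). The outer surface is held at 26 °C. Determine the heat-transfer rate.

Q = 781 W

Treat each layer as a resistance in series:
  R_conv,in = 1/(4πr²h) = 1/(4π·1.33²·729) = 6.171×10^-5 K/W
  R_stainless steel = (1/1.33 − 1/1.35)/(4πk) = 0.01114/(4π·16.1) = 5.506×10^-5 K/W
  R_perlite = (1/1.35 − 1/1.93)/(4πk) = 0.2226/(4π·0.0599) = 0.2957 K/W
ΣR = 6.171×10^-5 + 5.506×10^-5 + 0.2957 = 0.2958 K/W
Q = ΔT/ΣR = (257 °C − 26 °C)/0.2958 = 781 W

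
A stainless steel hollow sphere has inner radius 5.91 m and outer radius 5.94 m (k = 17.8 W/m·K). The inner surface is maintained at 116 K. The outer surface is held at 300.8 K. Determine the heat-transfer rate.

Q = 4.84×10^7 W

Q = 4πk·ΔT/(1/r₁ − 1/r₂) = 4π × 17.8 × 184.8 / (1/5.91 − 1/5.94) = 4.84×10^7 W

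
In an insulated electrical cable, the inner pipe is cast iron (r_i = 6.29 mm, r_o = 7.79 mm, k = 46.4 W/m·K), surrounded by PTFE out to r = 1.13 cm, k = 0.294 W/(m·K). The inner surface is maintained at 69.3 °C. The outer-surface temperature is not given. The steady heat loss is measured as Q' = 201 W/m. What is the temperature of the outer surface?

Sum the resistances:
  R'_cast iron = ln(0.00779/0.00629)/(2πk) = 0.2139/(2π·46.4) = 7.336×10^-4 m·K/W
  R'_PTFE = ln(0.0113/0.00779)/(2πk) = 0.3720/(2π·0.294) = 0.2014 m·K/W
ΣR = 0.2021 m·K/W
ΔT = Q'·ΣR = 201 × 0.2021 = 40.62 K
Heat flows outward, so T_out = T_in − ΔT = 69.3 − 40.62 = 28.7 °C

T_out = 28.7 °C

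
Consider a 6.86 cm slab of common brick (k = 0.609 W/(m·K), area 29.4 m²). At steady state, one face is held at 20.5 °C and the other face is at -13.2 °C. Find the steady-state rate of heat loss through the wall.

Q = kA·ΔT/L = 0.609 × 29.4 × |20.5 °C − -13.2 °C| / 0.0686 = 8800 W

Q = 8.80 kW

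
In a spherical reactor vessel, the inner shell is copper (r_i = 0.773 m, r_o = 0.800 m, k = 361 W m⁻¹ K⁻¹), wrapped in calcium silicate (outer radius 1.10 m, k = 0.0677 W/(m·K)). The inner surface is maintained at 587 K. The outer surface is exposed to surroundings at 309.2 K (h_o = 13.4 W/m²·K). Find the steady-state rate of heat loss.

Resistance network (inner→outer):
  R_copper = (1/0.773 − 1/0.800)/(4πk) = 0.04366/(4π·361) = 9.624×10^-6 K/W
  R_calcium silicate = (1/0.800 − 1/1.10)/(4πk) = 0.3409/(4π·0.0677) = 0.4007 K/W
  R_conv,out = 1/(4πr²h) = 1/(4π·1.10²·13.4) = 0.004908 K/W
ΣR = 9.624×10^-6 + 0.4007 + 0.004908 = 0.4056 K/W
Q = ΔT/ΣR = (587 K − 309.2 K)/0.4056 = 685 W

Q = 685 W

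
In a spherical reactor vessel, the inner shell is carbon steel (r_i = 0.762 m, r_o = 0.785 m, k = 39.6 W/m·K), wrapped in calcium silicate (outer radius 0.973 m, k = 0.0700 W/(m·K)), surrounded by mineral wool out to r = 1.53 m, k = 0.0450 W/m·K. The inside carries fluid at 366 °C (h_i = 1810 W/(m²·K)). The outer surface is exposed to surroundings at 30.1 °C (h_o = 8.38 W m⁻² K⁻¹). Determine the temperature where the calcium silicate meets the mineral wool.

T = 267 °C

Series thermal resistances, inner to outer:
  R_conv,in = 1/(4πr²h) = 1/(4π·0.762²·1810) = 7.572×10^-5 K/W
  R_carbon steel = (1/0.762 − 1/0.785)/(4πk) = 0.03845/(4π·39.6) = 7.727×10^-5 K/W
  R_calcium silicate = (1/0.785 − 1/0.973)/(4πk) = 0.2461/(4π·0.0700) = 0.2798 K/W
  R_mineral wool = (1/0.973 − 1/1.53)/(4πk) = 0.3742/(4π·0.0450) = 0.6617 K/W
  R_conv,out = 1/(4πr²h) = 1/(4π·1.53²·8.38) = 0.004057 K/W
ΣR = 7.572×10^-5 + 7.727×10^-5 + 0.2798 + 0.6617 + 0.004057 = 0.9457 K/W
Q = ΔT/ΣR = (366 °C − 30.1 °C)/0.9457 = 355.2 W
From the inner boundary to the calcium silicate/mineral wool interface, ΣR_partial = 0.2800 K/W.
T_interface = T_in − Q·ΣR_partial = 366 °C − (355.2)(0.2800) = 267 °C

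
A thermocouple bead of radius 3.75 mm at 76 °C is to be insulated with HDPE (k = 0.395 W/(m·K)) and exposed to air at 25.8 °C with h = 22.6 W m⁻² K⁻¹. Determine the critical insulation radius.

r_cr = 3.50 cm

For a sphere, r_cr = 2k_ins/h = 2·0.395/22.6 = 0.0350 m = 3.50 cm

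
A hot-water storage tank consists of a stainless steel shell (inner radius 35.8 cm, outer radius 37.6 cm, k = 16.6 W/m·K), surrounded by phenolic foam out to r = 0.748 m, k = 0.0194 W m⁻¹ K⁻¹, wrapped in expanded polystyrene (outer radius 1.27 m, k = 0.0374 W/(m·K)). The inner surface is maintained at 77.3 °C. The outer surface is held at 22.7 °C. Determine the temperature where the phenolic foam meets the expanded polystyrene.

Series thermal resistances, inner to outer:
  R_stainless steel = (1/0.358 − 1/0.376)/(4πk) = 0.1337/(4π·16.6) = 6.410×10^-4 K/W
  R_phenolic foam = (1/0.376 − 1/0.748)/(4πk) = 1.323/(4π·0.0194) = 5.426 K/W
  R_expanded polystyrene = (1/0.748 − 1/1.27)/(4πk) = 0.5495/(4π·0.0374) = 1.169 K/W
ΣR = 6.410×10^-4 + 5.426 + 1.169 = 6.596 K/W
Q = ΔT/ΣR = (77.3 °C − 22.7 °C)/6.596 = 8.278 W
From the inner boundary to the phenolic foam/expanded polystyrene interface, ΣR_partial = 5.427 K/W.
T_interface = T_in − Q·ΣR_partial = 77.3 °C − (8.278)(5.427) = 32.4 °C

T = 32.4 °C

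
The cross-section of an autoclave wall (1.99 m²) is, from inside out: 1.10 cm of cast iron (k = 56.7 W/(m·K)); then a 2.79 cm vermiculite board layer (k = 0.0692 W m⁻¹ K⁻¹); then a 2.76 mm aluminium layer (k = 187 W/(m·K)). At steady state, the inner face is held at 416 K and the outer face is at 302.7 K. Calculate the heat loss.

Q = 559 W

Series thermal resistances, inner to outer:
  R_cast iron = L/(kA) = 0.0110/(56.7·1.99) = 9.749×10^-5 K/W
  R_vermiculite board = L/(kA) = 0.0279/(0.0692·1.99) = 0.2026 K/W
  R_aluminium = L/(kA) = 0.00276/(187·1.99) = 7.417×10^-6 K/W
ΣR = 9.749×10^-5 + 0.2026 + 7.417×10^-6 = 0.2027 K/W
Q = ΔT/ΣR = (416 K − 302.7 K)/0.2027 = 559 W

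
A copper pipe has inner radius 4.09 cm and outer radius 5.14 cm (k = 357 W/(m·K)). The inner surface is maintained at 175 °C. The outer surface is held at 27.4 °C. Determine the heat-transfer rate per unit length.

Q' = 1450 kW/m

Q' = 2πk·ΔT/ln(r₂/r₁) = 2π × 357 × 147.6 / ln(0.0514/0.0409) = 1.45×10^6 W/m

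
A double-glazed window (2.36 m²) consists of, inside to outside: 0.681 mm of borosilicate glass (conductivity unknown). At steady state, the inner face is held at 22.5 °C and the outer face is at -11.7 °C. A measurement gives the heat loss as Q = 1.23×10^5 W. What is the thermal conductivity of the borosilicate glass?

k = 1.04 W/m·K

ΣR = ΔT/Q = |22.5 − -11.7|/1.23×10^5 = 2.780×10^-4 K/W
L/(kA) = 2.780×10^-4 ⇒ k = 6.81×10^-4/(2.780×10^-4·2.36) = 1.04 W/m·K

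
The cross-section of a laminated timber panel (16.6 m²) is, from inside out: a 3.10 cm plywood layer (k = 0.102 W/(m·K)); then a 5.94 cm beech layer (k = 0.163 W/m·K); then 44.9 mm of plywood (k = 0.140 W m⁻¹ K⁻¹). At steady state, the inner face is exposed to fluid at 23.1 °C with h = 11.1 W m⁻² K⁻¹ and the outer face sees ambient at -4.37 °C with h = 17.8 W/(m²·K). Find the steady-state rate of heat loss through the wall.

Series thermal resistances, inner to outer:
  R_conv,in = 1/(hA) = 1/(11.1·16.6) = 0.005427 K/W
  R_plywood = L/(kA) = 0.0310/(0.102·16.6) = 0.01831 K/W
  R_beech = L/(kA) = 0.0594/(0.163·16.6) = 0.02195 K/W
  R_plywood = L/(kA) = 0.0449/(0.140·16.6) = 0.01932 K/W
  R_conv,out = 1/(hA) = 1/(17.8·16.6) = 0.003384 K/W
ΣR = 0.005427 + 0.01831 + 0.02195 + 0.01932 + 0.003384 = 0.06839 K/W
Q = ΔT/ΣR = (23.1 °C − -4.37 °C)/0.06839 = 402 W

Q = 402 W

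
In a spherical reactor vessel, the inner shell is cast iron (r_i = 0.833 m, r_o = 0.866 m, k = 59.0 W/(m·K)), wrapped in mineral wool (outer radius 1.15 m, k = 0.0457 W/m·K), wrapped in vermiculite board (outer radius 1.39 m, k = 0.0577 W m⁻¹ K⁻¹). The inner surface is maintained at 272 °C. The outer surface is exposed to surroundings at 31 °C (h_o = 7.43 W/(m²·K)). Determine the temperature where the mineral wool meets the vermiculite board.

T = 103 °C

Series thermal resistances, inner to outer:
  R_cast iron = (1/0.833 − 1/0.866)/(4πk) = 0.04575/(4π·59.0) = 6.170×10^-5 K/W
  R_mineral wool = (1/0.866 − 1/1.15)/(4πk) = 0.2852/(4π·0.0457) = 0.4966 K/W
  R_vermiculite board = (1/1.15 − 1/1.39)/(4πk) = 0.1501/(4π·0.0577) = 0.2071 K/W
  R_conv,out = 1/(4πr²h) = 1/(4π·1.39²·7.43) = 0.005543 K/W
ΣR = 6.170×10^-5 + 0.4966 + 0.2071 + 0.005543 = 0.7093 K/W
Q = ΔT/ΣR = (272 °C − 31 °C)/0.7093 = 339.8 W
From the inner boundary to the mineral wool/vermiculite board interface, ΣR_partial = 0.4967 K/W.
T_interface = T_in − Q·ΣR_partial = 272 °C − (339.8)(0.4967) = 103 °C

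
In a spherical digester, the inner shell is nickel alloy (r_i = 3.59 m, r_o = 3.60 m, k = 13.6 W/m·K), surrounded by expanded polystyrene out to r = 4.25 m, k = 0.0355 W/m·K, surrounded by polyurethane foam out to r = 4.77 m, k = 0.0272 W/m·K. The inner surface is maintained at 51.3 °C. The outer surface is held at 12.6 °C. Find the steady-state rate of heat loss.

Q = 227 W

Treat each layer as a resistance in series:
  R_nickel alloy = (1/3.59 − 1/3.60)/(4πk) = 7.738×10^-4/(4π·13.6) = 4.527×10^-6 K/W
  R_expanded polystyrene = (1/3.60 − 1/4.25)/(4πk) = 0.04248/(4π·0.0355) = 0.09523 K/W
  R_polyurethane foam = (1/4.25 − 1/4.77)/(4πk) = 0.02565/(4π·0.0272) = 0.07504 K/W
ΣR = 4.527×10^-6 + 0.09523 + 0.07504 = 0.1703 K/W
Q = ΔT/ΣR = (51.3 °C − 12.6 °C)/0.1703 = 227 W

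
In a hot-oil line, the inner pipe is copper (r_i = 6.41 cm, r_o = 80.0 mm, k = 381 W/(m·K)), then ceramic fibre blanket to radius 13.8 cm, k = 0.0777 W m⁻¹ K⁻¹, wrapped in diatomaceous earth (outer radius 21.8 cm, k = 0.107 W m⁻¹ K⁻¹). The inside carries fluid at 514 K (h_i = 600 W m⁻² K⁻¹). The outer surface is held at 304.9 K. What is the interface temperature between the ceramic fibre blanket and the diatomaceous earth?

T = 384 K

Resistance network (inner→outer):
  R'_conv,in = 1/(2πr h) = 1/(2π·0.0641·600) = 0.004138 m·K/W
  R'_copper = ln(0.0800/0.0641)/(2πk) = 0.2216/(2π·381) = 9.256×10^-5 m·K/W
  R'_ceramic fibre blanket = ln(0.138/0.0800)/(2πk) = 0.5452/(2π·0.0777) = 1.117 m·K/W
  R'_diatomaceous earth = ln(0.218/0.138)/(2πk) = 0.4572/(2π·0.107) = 0.6801 m·K/W
ΣR = 0.004138 + 9.256×10^-5 + 1.117 + 0.6801 = 1.801 m·K/W
Q' = ΔT/ΣR = (514 K − 304.9 K)/1.801 = 116.1 W/m
From the inner boundary to the ceramic fibre blanket/diatomaceous earth interface, ΣR_partial = 1.121 m·K/W.
T_interface = T_in − Q'·ΣR_partial = 514 K − (116.1)(1.121) = 384 K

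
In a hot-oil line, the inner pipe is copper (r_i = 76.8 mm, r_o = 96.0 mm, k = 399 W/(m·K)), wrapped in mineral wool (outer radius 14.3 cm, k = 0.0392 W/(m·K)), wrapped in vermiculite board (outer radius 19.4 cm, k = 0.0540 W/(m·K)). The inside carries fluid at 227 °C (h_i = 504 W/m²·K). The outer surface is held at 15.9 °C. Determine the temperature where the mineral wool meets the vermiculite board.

T = 91.2 °C

Treat each layer as a resistance in series:
  R'_conv,in = 1/(2πr h) = 1/(2π·0.0768·504) = 0.004112 m·K/W
  R'_copper = ln(0.0960/0.0768)/(2πk) = 0.2231/(2π·399) = 8.901×10^-5 m·K/W
  R'_mineral wool = ln(0.143/0.0960)/(2πk) = 0.3985/(2π·0.0392) = 1.618 m·K/W
  R'_vermiculite board = ln(0.194/0.143)/(2πk) = 0.3050/(2π·0.0540) = 0.8990 m·K/W
ΣR = 0.004112 + 8.901×10^-5 + 1.618 + 0.8990 = 2.521 m·K/W
Q' = ΔT/ΣR = (227 °C − 15.9 °C)/2.521 = 83.74 W/m
From the inner boundary to the mineral wool/vermiculite board interface, ΣR_partial = 1.622 m·K/W.
T_interface = T_in − Q'·ΣR_partial = 227 °C − (83.74)(1.622) = 91.2 °C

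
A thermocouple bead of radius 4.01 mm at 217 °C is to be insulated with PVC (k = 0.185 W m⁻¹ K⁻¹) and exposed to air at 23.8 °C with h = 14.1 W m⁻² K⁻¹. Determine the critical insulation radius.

For a sphere, r_cr = 2k_ins/h = 2·0.185/14.1 = 0.0262 m = 2.62 cm

r_cr = 2.62 cm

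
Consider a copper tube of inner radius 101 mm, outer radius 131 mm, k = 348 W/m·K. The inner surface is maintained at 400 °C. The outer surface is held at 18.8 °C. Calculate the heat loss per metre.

Q' = 2πk·ΔT/ln(r₂/r₁) = 2π × 348 × 381.2 / ln(0.131/0.101) = 3.20×10^6 W/m

Q' = 3.20×10^6 W/m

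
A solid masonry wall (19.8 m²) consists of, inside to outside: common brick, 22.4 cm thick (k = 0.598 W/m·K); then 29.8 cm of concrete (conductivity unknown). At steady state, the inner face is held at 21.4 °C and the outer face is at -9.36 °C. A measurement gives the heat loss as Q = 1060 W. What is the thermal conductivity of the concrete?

k = 1.49 W/m·K

ΣR = ΔT/Q = |21.4 − -9.36|/1060 = 0.02902 K/W
Known resistances:
  R_common brick = L/(kA) = 0.224/(0.598·19.8) = 0.01892 K/W
R_concrete = ΣR − ΣR_known = 0.02902 − 0.01892 = 0.01010 K/W
L/(kA) = 0.01010 ⇒ k = 0.298/(0.01010·19.8) = 1.49 W/m·K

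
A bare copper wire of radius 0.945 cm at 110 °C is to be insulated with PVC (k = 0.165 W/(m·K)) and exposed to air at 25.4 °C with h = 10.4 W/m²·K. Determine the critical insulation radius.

For a cylinder, r_cr = k_ins/h = 0.165/10.4 = 0.0159 m = 1.59 cm

r_cr = 1.59 cm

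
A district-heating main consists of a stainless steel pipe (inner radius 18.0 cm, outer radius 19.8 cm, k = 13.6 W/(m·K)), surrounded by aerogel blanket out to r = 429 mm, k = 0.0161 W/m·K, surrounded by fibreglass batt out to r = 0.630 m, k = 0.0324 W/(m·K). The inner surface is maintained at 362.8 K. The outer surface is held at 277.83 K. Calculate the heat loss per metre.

Treat each layer as a resistance in series:
  R'_stainless steel = ln(0.198/0.180)/(2πk) = 0.09531/(2π·13.6) = 0.001115 m·K/W
  R'_aerogel blanket = ln(0.429/0.198)/(2πk) = 0.7732/(2π·0.0161) = 7.643 m·K/W
  R'_fibreglass batt = ln(0.630/0.429)/(2πk) = 0.3843/(2π·0.0324) = 1.888 m·K/W
ΣR = 0.001115 + 7.643 + 1.888 = 9.532 m·K/W
Q' = ΔT/ΣR = (362.8 K − 277.83 K)/9.532 = 8.91 W/m

Q' = 8.91 W/m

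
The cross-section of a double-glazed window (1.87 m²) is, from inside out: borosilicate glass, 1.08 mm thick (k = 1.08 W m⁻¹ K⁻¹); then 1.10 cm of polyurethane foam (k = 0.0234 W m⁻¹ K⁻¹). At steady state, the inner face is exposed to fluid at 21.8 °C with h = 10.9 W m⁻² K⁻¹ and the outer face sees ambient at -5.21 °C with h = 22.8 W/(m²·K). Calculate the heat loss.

Treat each layer as a resistance in series:
  R_conv,in = 1/(hA) = 1/(10.9·1.87) = 0.04906 K/W
  R_borosilicate glass = L/(kA) = 0.00108/(1.08·1.87) = 5.348×10^-4 K/W
  R_polyurethane foam = L/(kA) = 0.0110/(0.0234·1.87) = 0.2514 K/W
  R_conv,out = 1/(hA) = 1/(22.8·1.87) = 0.02345 K/W
ΣR = 0.04906 + 5.348×10^-4 + 0.2514 + 0.02345 = 0.3244 K/W
Q = ΔT/ΣR = (21.8 °C − -5.21 °C)/0.3244 = 83.3 W

Q = 83.3 W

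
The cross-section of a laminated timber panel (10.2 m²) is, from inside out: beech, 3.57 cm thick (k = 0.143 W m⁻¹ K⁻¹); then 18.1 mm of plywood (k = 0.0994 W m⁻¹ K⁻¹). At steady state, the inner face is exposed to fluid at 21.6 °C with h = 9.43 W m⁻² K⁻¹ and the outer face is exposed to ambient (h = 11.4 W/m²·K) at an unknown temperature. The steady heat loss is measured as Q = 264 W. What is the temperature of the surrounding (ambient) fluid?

T_out = 5.41 °C

Sum the resistances:
  R_conv,in = 1/(hA) = 1/(9.43·10.2) = 0.01040 K/W
  R_beech = L/(kA) = 0.0357/(0.143·10.2) = 0.02448 K/W
  R_plywood = L/(kA) = 0.0181/(0.0994·10.2) = 0.01785 K/W
  R_conv,out = 1/(hA) = 1/(11.4·10.2) = 0.008600 K/W
ΣR = 0.06132 K/W
ΔT = Q·ΣR = 264 × 0.06132 = 16.19 K
Heat flows outward, so T_out = T_in − ΔT = 21.6 − 16.19 = 5.41 °C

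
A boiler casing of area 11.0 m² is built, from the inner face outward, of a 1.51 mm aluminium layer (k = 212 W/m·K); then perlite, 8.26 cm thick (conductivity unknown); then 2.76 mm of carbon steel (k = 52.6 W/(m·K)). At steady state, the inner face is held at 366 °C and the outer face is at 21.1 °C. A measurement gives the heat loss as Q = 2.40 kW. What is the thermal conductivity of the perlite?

k = 0.0523 W/m·K

ΣR = ΔT/Q = |366 − 21.1|/2400 = 0.1437 K/W
Known resistances:
  R_aluminium = L/(kA) = 0.00151/(212·11.0) = 6.475×10^-7 K/W
  R_carbon steel = L/(kA) = 0.00276/(52.6·11.0) = 4.770×10^-6 K/W
R_perlite = ΣR − ΣR_known = 0.1437 − 5.418×10^-6 = 0.1437 K/W
L/(kA) = 0.1437 ⇒ k = 0.0826/(0.1437·11.0) = 0.0523 W/m·K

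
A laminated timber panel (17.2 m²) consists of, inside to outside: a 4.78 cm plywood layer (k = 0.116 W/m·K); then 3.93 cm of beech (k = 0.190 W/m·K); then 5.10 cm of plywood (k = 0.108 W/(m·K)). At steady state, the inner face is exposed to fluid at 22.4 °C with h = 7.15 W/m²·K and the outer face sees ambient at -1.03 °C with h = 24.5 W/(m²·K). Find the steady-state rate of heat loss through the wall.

Q = 317 W

Treat each layer as a resistance in series:
  R_conv,in = 1/(hA) = 1/(7.15·17.2) = 0.008131 K/W
  R_plywood = L/(kA) = 0.0478/(0.116·17.2) = 0.02396 K/W
  R_beech = L/(kA) = 0.0393/(0.190·17.2) = 0.01203 K/W
  R_plywood = L/(kA) = 0.0510/(0.108·17.2) = 0.02745 K/W
  R_conv,out = 1/(hA) = 1/(24.5·17.2) = 0.002373 K/W
ΣR = 0.008131 + 0.02396 + 0.01203 + 0.02745 + 0.002373 = 0.07394 K/W
Q = ΔT/ΣR = (22.4 °C − -1.03 °C)/0.07394 = 317 W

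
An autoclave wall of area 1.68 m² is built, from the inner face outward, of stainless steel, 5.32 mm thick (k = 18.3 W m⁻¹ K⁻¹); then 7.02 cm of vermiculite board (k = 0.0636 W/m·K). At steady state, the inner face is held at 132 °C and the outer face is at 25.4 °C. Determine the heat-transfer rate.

Q = 162 W

Treat each layer as a resistance in series:
  R_stainless steel = L/(kA) = 0.00532/(18.3·1.68) = 1.730×10^-4 K/W
  R_vermiculite board = L/(kA) = 0.0702/(0.0636·1.68) = 0.6570 K/W
ΣR = 1.730×10^-4 + 0.6570 = 0.6572 K/W
Q = ΔT/ΣR = (132 °C − 25.4 °C)/0.6572 = 162 W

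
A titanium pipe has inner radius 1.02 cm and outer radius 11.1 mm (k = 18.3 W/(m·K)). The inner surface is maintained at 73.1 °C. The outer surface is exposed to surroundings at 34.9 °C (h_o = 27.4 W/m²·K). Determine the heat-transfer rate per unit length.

Q' = 72.9 W/m

Treat each layer as a resistance in series:
  R'_titanium = ln(0.0111/0.0102)/(2πk) = 0.08456/(2π·18.3) = 7.354×10^-4 m·K/W
  R'_conv,out = 1/(2πr h) = 1/(2π·0.0111·27.4) = 0.5233 m·K/W
ΣR = 7.354×10^-4 + 0.5233 = 0.5240 m·K/W
Q' = ΔT/ΣR = (73.1 °C − 34.9 °C)/0.5240 = 72.9 W/m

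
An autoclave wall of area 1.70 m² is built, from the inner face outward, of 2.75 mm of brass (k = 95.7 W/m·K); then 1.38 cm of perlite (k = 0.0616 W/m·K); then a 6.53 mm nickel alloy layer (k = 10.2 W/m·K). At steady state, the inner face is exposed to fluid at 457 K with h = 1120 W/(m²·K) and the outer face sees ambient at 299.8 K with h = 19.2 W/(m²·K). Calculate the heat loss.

Treat each layer as a resistance in series:
  R_conv,in = 1/(hA) = 1/(1120·1.70) = 5.252×10^-4 K/W
  R_brass = L/(kA) = 0.00275/(95.7·1.70) = 1.690×10^-5 K/W
  R_perlite = L/(kA) = 0.0138/(0.0616·1.70) = 0.1318 K/W
  R_nickel alloy = L/(kA) = 0.00653/(10.2·1.70) = 3.766×10^-4 K/W
  R_conv,out = 1/(hA) = 1/(19.2·1.70) = 0.03064 K/W
ΣR = 5.252×10^-4 + 1.690×10^-5 + 0.1318 + 3.766×10^-4 + 0.03064 = 0.1634 K/W
Q = ΔT/ΣR = (457 K − 299.8 K)/0.1634 = 962 W

Q = 962 W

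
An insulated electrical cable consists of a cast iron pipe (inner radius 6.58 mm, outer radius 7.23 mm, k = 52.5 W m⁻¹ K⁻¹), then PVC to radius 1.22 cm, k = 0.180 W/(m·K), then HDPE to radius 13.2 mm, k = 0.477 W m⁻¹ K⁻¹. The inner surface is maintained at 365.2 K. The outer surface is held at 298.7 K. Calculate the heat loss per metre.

Treat each layer as a resistance in series:
  R'_cast iron = ln(0.00723/0.00658)/(2πk) = 0.09420/(2π·52.5) = 2.856×10^-4 m·K/W
  R'_PVC = ln(0.0122/0.00723)/(2πk) = 0.5232/(2π·0.180) = 0.4626 m·K/W
  R'_HDPE = ln(0.0132/0.0122)/(2πk) = 0.07878/(2π·0.477) = 0.02629 m·K/W
ΣR = 2.856×10^-4 + 0.4626 + 0.02629 = 0.4892 m·K/W
Q' = ΔT/ΣR = (365.2 K − 298.7 K)/0.4892 = 136 W/m

Q' = 136 W/m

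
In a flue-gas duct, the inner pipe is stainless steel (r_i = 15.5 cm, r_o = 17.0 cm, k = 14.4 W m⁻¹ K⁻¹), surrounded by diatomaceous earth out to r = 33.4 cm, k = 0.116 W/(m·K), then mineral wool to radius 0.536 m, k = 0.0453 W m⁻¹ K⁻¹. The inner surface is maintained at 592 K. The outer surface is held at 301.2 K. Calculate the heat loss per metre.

Series thermal resistances, inner to outer:
  R'_stainless steel = ln(0.170/0.155)/(2πk) = 0.09237/(2π·14.4) = 0.001021 m·K/W
  R'_diatomaceous earth = ln(0.334/0.170)/(2πk) = 0.6753/(2π·0.116) = 0.9266 m·K/W
  R'_mineral wool = ln(0.536/0.334)/(2πk) = 0.4730/(2π·0.0453) = 1.662 m·K/W
ΣR = 0.001021 + 0.9266 + 1.662 = 2.590 m·K/W
Q' = ΔT/ΣR = (592 K − 301.2 K)/2.590 = 112 W/m

Q' = 112 W/m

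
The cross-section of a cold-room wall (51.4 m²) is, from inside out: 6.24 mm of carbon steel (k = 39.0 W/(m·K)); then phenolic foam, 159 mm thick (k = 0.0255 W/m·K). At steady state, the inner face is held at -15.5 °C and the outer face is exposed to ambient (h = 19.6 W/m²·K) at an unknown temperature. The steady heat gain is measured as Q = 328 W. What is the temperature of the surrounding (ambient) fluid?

Sum the resistances:
  R_carbon steel = L/(kA) = 0.00624/(39.0·51.4) = 3.113×10^-6 K/W
  R_phenolic foam = L/(kA) = 0.159/(0.0255·51.4) = 0.1213 K/W
  R_conv,out = 1/(hA) = 1/(19.6·51.4) = 9.926×10^-4 K/W
ΣR = 0.1223 K/W
ΔT = Q·ΣR = 328 × 0.1223 = 40.11 K
Heat flows inward, so T_out = T_in + ΔT = -15.5 + 40.11 = 24.6 °C

T_out = 24.6 °C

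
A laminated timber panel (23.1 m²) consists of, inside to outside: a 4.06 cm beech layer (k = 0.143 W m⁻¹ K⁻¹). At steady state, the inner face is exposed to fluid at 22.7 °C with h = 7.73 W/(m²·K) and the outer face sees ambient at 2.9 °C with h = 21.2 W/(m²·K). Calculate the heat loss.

Series thermal resistances, inner to outer:
  R_conv,in = 1/(hA) = 1/(7.73·23.1) = 0.005600 K/W
  R_beech = L/(kA) = 0.0406/(0.143·23.1) = 0.01229 K/W
  R_conv,out = 1/(hA) = 1/(21.2·23.1) = 0.002042 K/W
ΣR = 0.005600 + 0.01229 + 0.002042 = 0.01993 K/W
Q = ΔT/ΣR = (22.7 °C − 2.9 °C)/0.01993 = 993 W

Q = 993 W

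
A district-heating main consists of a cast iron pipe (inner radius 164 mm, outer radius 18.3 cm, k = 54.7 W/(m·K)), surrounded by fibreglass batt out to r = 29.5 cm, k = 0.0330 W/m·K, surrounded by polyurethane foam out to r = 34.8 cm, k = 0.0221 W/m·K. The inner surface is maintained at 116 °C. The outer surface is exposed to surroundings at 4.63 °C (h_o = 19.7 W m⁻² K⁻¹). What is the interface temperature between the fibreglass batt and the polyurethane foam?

Series thermal resistances, inner to outer:
  R'_cast iron = ln(0.183/0.164)/(2πk) = 0.1096/(2π·54.7) = 3.189×10^-4 m·K/W
  R'_fibreglass batt = ln(0.295/0.183)/(2πk) = 0.4775/(2π·0.0330) = 2.303 m·K/W
  R'_polyurethane foam = ln(0.348/0.295)/(2πk) = 0.1652/(2π·0.0221) = 1.190 m·K/W
  R'_conv,out = 1/(2πr h) = 1/(2π·0.348·19.7) = 0.02322 m·K/W
ΣR = 3.189×10^-4 + 2.303 + 1.190 + 0.02322 = 3.517 m·K/W
Q' = ΔT/ΣR = (116 °C − 4.63 °C)/3.517 = 31.67 W/m
From the inner boundary to the fibreglass batt/polyurethane foam interface, ΣR_partial = 2.303 m·K/W.
T_interface = T_in − Q'·ΣR_partial = 116 °C − (31.67)(2.303) = 43.1 °C

T = 43.1 °C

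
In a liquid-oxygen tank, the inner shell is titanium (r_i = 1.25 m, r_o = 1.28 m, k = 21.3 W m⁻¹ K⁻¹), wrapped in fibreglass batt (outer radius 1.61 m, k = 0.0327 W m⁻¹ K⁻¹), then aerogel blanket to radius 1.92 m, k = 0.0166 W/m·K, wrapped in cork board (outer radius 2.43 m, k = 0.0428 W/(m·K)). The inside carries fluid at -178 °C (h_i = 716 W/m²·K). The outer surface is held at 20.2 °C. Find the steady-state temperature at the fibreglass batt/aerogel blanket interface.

Treat each layer as a resistance in series:
  R_conv,in = 1/(4πr²h) = 1/(4π·1.25²·716) = 7.113×10^-5 K/W
  R_titanium = (1/1.25 − 1/1.28)/(4πk) = 0.01875/(4π·21.3) = 7.005×10^-5 K/W
  R_fibreglass batt = (1/1.28 − 1/1.61)/(4πk) = 0.1601/(4π·0.0327) = 0.3897 K/W
  R_aerogel blanket = (1/1.61 − 1/1.92)/(4πk) = 0.1003/(4π·0.0166) = 0.4807 K/W
  R_cork board = (1/1.92 − 1/2.43)/(4πk) = 0.1093/(4π·0.0428) = 0.2032 K/W
ΣR = 7.113×10^-5 + 7.005×10^-5 + 0.3897 + 0.4807 + 0.2032 = 1.074 K/W
Q = ΔT/ΣR = (-178 °C − 20.2 °C)/1.074 = -184.5 W
From the inner boundary to the fibreglass batt/aerogel blanket interface, ΣR_partial = 0.3898 K/W.
T_interface = T_in − Q·ΣR_partial = -178 °C − (-184.5)(0.3898) = -106 °C

T = -106 °C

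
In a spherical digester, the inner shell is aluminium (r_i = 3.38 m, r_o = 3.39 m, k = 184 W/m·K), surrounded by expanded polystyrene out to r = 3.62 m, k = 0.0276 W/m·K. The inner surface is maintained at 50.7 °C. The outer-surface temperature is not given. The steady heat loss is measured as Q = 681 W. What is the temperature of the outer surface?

Series resistances:
  R_aluminium = (1/3.38 − 1/3.39)/(4πk) = 8.727×10^-4/(4π·184) = 3.774×10^-7 K/W
  R_expanded polystyrene = (1/3.39 − 1/3.62)/(4πk) = 0.01874/(4π·0.0276) = 0.05404 K/W
ΣR = 0.05404 K/W
ΔT = Q·ΣR = 681 × 0.05404 = 36.80 K
Heat flows outward, so T_out = T_in − ΔT = 50.7 − 36.80 = 13.9 °C

T_out = 13.9 °C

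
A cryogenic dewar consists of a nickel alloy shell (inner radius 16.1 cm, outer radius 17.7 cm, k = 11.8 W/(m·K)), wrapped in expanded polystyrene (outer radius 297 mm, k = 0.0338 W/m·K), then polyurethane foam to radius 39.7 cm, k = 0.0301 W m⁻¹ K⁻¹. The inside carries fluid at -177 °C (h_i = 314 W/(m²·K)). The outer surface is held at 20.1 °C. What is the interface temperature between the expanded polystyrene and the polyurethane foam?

T = -37.8 °C

Treat each layer as a resistance in series:
  R_conv,in = 1/(4πr²h) = 1/(4π·0.161²·314) = 0.009777 K/W
  R_nickel alloy = (1/0.161 − 1/0.177)/(4πk) = 0.5615/(4π·11.8) = 0.003786 K/W
  R_expanded polystyrene = (1/0.177 − 1/0.297)/(4πk) = 2.283/(4π·0.0338) = 5.374 K/W
  R_polyurethane foam = (1/0.297 − 1/0.397)/(4πk) = 0.8481/(4π·0.0301) = 2.242 K/W
ΣR = 0.009777 + 0.003786 + 5.374 + 2.242 = 7.630 K/W
Q = ΔT/ΣR = (-177 °C − 20.1 °C)/7.630 = -25.83 W
From the inner boundary to the expanded polystyrene/polyurethane foam interface, ΣR_partial = 5.388 K/W.
T_interface = T_in − Q·ΣR_partial = -177 °C − (-25.83)(5.388) = -37.8 °C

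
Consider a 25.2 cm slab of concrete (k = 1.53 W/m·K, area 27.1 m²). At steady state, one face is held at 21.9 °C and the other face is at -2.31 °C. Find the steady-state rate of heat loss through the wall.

Q = kA·ΔT/L = 1.53 × 27.1 × |21.9 °C − -2.31 °C| / 0.252 = 3980 W

Q = 3.98 kW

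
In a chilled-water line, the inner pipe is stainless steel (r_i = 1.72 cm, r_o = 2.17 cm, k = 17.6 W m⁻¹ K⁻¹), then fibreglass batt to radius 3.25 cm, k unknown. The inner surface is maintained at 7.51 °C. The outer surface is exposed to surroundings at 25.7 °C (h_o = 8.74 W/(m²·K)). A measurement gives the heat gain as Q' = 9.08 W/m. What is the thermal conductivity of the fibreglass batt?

k = 0.0446 W/m·K

ΣR = ΔT/Q' = |7.51 − 25.7|/9.08 = 2.003 m·K/W
Known resistances:
  R'_stainless steel = ln(0.0217/0.0172)/(2πk) = 0.2324/(2π·17.6) = 0.002102 m·K/W
  R'_conv,out = 1/(2πr h) = 1/(2π·0.0325·8.74) = 0.5603 m·K/W
R_fibreglass batt = ΣR − ΣR_known = 2.003 − 0.5624 = 1.441 m·K/W
ln(r₂/r₁)/(2πk) = 1.441 ⇒ k = 0.4039/(2π·1.441) = 0.0446 W/m·K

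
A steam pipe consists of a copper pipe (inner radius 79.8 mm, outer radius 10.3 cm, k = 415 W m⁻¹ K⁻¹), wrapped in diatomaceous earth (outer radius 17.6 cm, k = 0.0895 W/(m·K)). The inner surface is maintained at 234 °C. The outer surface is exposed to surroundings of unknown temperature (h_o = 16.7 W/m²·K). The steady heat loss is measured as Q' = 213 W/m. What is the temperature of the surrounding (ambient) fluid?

T_out = 19.5 °C

Series resistances:
  R'_copper = ln(0.103/0.0798)/(2πk) = 0.2552/(2π·415) = 9.787×10^-5 m·K/W
  R'_diatomaceous earth = ln(0.176/0.103)/(2πk) = 0.5358/(2π·0.0895) = 0.9527 m·K/W
  R'_conv,out = 1/(2πr h) = 1/(2π·0.176·16.7) = 0.05415 m·K/W
ΣR = 1.007 m·K/W
ΔT = Q'·ΣR = 213 × 1.007 = 214.5 K
Heat flows outward, so T_out = T_in − ΔT = 234 − 214.5 = 19.5 °C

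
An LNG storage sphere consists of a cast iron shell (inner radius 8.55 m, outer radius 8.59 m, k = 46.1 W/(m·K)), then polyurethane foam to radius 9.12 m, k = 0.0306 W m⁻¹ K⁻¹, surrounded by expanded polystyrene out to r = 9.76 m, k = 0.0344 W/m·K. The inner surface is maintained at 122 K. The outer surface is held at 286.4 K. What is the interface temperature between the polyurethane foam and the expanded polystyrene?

Treat each layer as a resistance in series:
  R_cast iron = (1/8.55 − 1/8.59)/(4πk) = 5.446×10^-4/(4π·46.1) = 9.401×10^-7 K/W
  R_polyurethane foam = (1/8.59 − 1/9.12)/(4πk) = 0.006765/(4π·0.0306) = 0.01759 K/W
  R_expanded polystyrene = (1/9.12 − 1/9.76)/(4πk) = 0.007190/(4π·0.0344) = 0.01663 K/W
ΣR = 9.401×10^-7 + 0.01759 + 0.01663 = 0.03422 K/W
Q = ΔT/ΣR = (122 K − 286.4 K)/0.03422 = -4804 W
From the inner boundary to the polyurethane foam/expanded polystyrene interface, ΣR_partial = 0.01759 K/W.
T_interface = T_in − Q·ΣR_partial = 122 K − (-4804)(0.01759) = 206.5 K

T = 206.5 K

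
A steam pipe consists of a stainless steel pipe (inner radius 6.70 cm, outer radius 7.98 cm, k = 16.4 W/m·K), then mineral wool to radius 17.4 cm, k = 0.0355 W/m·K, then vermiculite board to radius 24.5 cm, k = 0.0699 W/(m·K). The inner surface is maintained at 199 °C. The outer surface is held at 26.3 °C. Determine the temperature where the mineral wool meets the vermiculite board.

Series thermal resistances, inner to outer:
  R'_stainless steel = ln(0.0798/0.0670)/(2πk) = 0.1748/(2π·16.4) = 0.001697 m·K/W
  R'_mineral wool = ln(0.174/0.0798)/(2πk) = 0.7795/(2π·0.0355) = 3.495 m·K/W
  R'_vermiculite board = ln(0.245/0.174)/(2πk) = 0.3422/(2π·0.0699) = 0.7792 m·K/W
ΣR = 0.001697 + 3.495 + 0.7792 = 4.276 m·K/W
Q' = ΔT/ΣR = (199 °C − 26.3 °C)/4.276 = 40.39 W/m
From the inner boundary to the mineral wool/vermiculite board interface, ΣR_partial = 3.497 m·K/W.
T_interface = T_in − Q'·ΣR_partial = 199 °C − (40.39)(3.497) = 57.8 °C

T = 57.8 °C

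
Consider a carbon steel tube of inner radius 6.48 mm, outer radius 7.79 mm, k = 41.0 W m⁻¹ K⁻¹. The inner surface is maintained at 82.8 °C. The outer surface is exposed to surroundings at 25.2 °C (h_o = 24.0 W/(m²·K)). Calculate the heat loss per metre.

Resistance network (inner→outer):
  R'_carbon steel = ln(0.00779/0.00648)/(2πk) = 0.1841/(2π·41.0) = 7.147×10^-4 m·K/W
  R'_conv,out = 1/(2πr h) = 1/(2π·0.00779·24.0) = 0.8513 m·K/W
ΣR = 7.147×10^-4 + 0.8513 = 0.8520 m·K/W
Q' = ΔT/ΣR = (82.8 °C − 25.2 °C)/0.8520 = 67.6 W/m

Q' = 67.6 W/m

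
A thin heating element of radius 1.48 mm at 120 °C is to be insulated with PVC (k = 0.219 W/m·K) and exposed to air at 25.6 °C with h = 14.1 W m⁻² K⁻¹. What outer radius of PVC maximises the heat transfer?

For a cylinder, r_cr = k_ins/h = 0.219/14.1 = 0.0155 m = 1.55 cm

r_cr = 1.55 cm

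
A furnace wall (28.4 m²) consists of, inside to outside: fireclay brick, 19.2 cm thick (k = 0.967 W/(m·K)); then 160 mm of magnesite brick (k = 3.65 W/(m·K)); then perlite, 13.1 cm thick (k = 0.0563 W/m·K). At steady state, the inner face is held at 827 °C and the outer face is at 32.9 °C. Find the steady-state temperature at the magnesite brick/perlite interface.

T = 752 °C

Treat each layer as a resistance in series:
  R_fireclay brick = L/(kA) = 0.192/(0.967·28.4) = 0.006991 K/W
  R_magnesite brick = L/(kA) = 0.160/(3.65·28.4) = 0.001544 K/W
  R_perlite = L/(kA) = 0.131/(0.0563·28.4) = 0.08193 K/W
ΣR = 0.006991 + 0.001544 + 0.08193 = 0.09047 K/W
Q = ΔT/ΣR = (827 °C − 32.9 °C)/0.09047 = 8777 W
From the inner boundary to the magnesite brick/perlite interface, ΣR_partial = 0.008535 K/W.
T_interface = T_in − Q·ΣR_partial = 827 °C − (8777)(0.008535) = 752 °C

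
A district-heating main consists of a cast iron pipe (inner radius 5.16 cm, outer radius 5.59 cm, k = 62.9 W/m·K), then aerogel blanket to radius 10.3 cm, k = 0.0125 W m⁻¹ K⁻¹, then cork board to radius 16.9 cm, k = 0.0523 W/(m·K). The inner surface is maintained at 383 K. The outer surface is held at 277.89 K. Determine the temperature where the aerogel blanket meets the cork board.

Treat each layer as a resistance in series:
  R'_cast iron = ln(0.0559/0.0516)/(2πk) = 0.08004/(2π·62.9) = 2.025×10^-4 m·K/W
  R'_aerogel blanket = ln(0.103/0.0559)/(2πk) = 0.6112/(2π·0.0125) = 7.782 m·K/W
  R'_cork board = ln(0.169/0.103)/(2πk) = 0.4952/(2π·0.0523) = 1.507 m·K/W
ΣR = 2.025×10^-4 + 7.782 + 1.507 = 9.289 m·K/W
Q' = ΔT/ΣR = (383 K − 277.89 K)/9.289 = 11.32 W/m
From the inner boundary to the aerogel blanket/cork board interface, ΣR_partial = 7.782 m·K/W.
T_interface = T_in − Q'·ΣR_partial = 383 K − (11.32)(7.782) = 294.9 K

T = 294.9 K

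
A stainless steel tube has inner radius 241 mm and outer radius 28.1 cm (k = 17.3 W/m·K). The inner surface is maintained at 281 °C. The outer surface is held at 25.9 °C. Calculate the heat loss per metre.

Q' = 2πk·ΔT/ln(r₂/r₁) = 2π × 17.3 × 255.1 / ln(0.281/0.241) = 1.81×10^5 W/m

Q' = 181 kW/m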